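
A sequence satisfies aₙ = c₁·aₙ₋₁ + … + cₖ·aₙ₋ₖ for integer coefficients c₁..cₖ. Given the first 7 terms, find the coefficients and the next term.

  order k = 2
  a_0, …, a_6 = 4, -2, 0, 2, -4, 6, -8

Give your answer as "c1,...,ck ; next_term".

-2,-1 ; 10

  a_2 = -2·-2 + -1·4 = 0
  a_3 = -2·0 + -1·-2 = 2
  a_4 = -2·2 + -1·0 = -4
  a_5 = -2·-4 + -1·2 = 6
  a_6 = -2·6 + -1·-4 = -8
  a_7 = -2·-8 + -1·6 = 10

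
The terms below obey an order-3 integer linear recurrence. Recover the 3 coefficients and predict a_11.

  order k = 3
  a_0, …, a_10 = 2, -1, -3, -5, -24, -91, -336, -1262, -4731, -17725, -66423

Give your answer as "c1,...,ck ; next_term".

  a_3 = 3·-3 + 2·-1 + 3·2 = -5
  a_4 = 3·-5 + 2·-3 + 3·-1 = -24
  a_5 = 3·-24 + 2·-5 + 3·-3 = -91
  a_6 = 3·-91 + 2·-24 + 3·-5 = -336
  a_7 = 3·-336 + 2·-91 + 3·-24 = -1262
  a_8 = 3·-1262 + 2·-336 + 3·-91 = -4731
  a_9 = 3·-4731 + 2·-1262 + 3·-336 = -17725
  a_10 = 3·-17725 + 2·-4731 + 3·-1262 = -66423
  a_11 = 3·-66423 + 2·-17725 + 3·-4731 = -248912

3,2,3 ; -248912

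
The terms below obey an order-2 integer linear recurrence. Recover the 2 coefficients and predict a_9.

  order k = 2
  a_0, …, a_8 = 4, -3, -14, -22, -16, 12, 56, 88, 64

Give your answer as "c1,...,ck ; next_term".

  a_2 = 2·-3 + -2·4 = -14
  a_3 = 2·-14 + -2·-3 = -22
  a_4 = 2·-22 + -2·-14 = -16
  a_5 = 2·-16 + -2·-22 = 12
  a_6 = 2·12 + -2·-16 = 56
  a_7 = 2·56 + -2·12 = 88
  a_8 = 2·88 + -2·56 = 64
  a_9 = 2·64 + -2·88 = -48

2,-2 ; -48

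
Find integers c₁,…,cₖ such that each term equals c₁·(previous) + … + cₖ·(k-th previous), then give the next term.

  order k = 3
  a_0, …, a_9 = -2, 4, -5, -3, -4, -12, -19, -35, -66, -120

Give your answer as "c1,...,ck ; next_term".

1,1,1 ; -221

  a_3 = 1·-5 + 1·4 + 1·-2 = -3
  a_4 = 1·-3 + 1·-5 + 1·4 = -4
  a_5 = 1·-4 + 1·-3 + 1·-5 = -12
  a_6 = 1·-12 + 1·-4 + 1·-3 = -19
  a_7 = 1·-19 + 1·-12 + 1·-4 = -35
  a_8 = 1·-35 + 1·-19 + 1·-12 = -66
  a_9 = 1·-66 + 1·-35 + 1·-19 = -120
  a_10 = 1·-120 + 1·-66 + 1·-35 = -221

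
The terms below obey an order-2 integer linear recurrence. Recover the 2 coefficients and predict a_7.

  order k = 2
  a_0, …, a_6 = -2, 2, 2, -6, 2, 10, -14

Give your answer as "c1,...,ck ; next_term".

-1,-2 ; -6

  a_2 = -1·2 + -2·-2 = 2
  a_3 = -1·2 + -2·2 = -6
  a_4 = -1·-6 + -2·2 = 2
  a_5 = -1·2 + -2·-6 = 10
  a_6 = -1·10 + -2·2 = -14
  a_7 = -1·-14 + -2·10 = -6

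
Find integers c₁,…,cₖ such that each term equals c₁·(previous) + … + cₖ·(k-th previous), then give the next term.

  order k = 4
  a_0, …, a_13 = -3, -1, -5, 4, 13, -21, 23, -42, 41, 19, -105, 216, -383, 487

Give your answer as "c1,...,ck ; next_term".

  a_4 = -2·4 + -2·-5 + -2·-1 + -3·-3 = 13
  a_5 = -2·13 + -2·4 + -2·-5 + -3·-1 = -21
  a_6 = -2·-21 + -2·13 + -2·4 + -3·-5 = 23
  a_7 = -2·23 + -2·-21 + -2·13 + -3·4 = -42
  a_8 = -2·-42 + -2·23 + -2·-21 + -3·13 = 41
  a_9 = -2·41 + -2·-42 + -2·23 + -3·-21 = 19
  a_10 = -2·19 + -2·41 + -2·-42 + -3·23 = -105
  a_11 = -2·-105 + -2·19 + -2·41 + -3·-42 = 216
  a_12 = -2·216 + -2·-105 + -2·19 + -3·41 = -383
  a_13 = -2·-383 + -2·216 + -2·-105 + -3·19 = 487
  a_14 = -2·487 + -2·-383 + -2·216 + -3·-105 = -325

-2,-2,-2,-3 ; -325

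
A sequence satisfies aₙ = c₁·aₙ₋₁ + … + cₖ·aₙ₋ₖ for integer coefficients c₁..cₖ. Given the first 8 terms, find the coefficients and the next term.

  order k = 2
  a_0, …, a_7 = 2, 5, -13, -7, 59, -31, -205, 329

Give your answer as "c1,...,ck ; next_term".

  a_2 = -1·5 + -4·2 = -13
  a_3 = -1·-13 + -4·5 = -7
  a_4 = -1·-7 + -4·-13 = 59
  a_5 = -1·59 + -4·-7 = -31
  a_6 = -1·-31 + -4·59 = -205
  a_7 = -1·-205 + -4·-31 = 329
  a_8 = -1·329 + -4·-205 = 491

-1,-4 ; 491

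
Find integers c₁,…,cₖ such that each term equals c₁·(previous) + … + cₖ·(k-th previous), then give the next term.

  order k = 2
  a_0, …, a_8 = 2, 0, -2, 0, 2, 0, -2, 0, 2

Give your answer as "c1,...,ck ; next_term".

0,-1 ; 0

  a_2 = 0·0 + -1·2 = -2
  a_3 = 0·-2 + -1·0 = 0
  a_4 = 0·0 + -1·-2 = 2
  a_5 = 0·2 + -1·0 = 0
  a_6 = 0·0 + -1·2 = -2
  a_7 = 0·-2 + -1·0 = 0
  a_8 = 0·0 + -1·-2 = 2
  a_9 = 0·2 + -1·0 = 0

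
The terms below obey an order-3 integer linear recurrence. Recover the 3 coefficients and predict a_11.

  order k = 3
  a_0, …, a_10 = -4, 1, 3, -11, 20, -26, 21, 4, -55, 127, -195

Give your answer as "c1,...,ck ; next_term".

-2,-1,1 ; 208

  a_3 = -2·3 + -1·1 + 1·-4 = -11
  a_4 = -2·-11 + -1·3 + 1·1 = 20
  a_5 = -2·20 + -1·-11 + 1·3 = -26
  a_6 = -2·-26 + -1·20 + 1·-11 = 21
  a_7 = -2·21 + -1·-26 + 1·20 = 4
  a_8 = -2·4 + -1·21 + 1·-26 = -55
  a_9 = -2·-55 + -1·4 + 1·21 = 127
  a_10 = -2·127 + -1·-55 + 1·4 = -195
  a_11 = -2·-195 + -1·127 + 1·-55 = 208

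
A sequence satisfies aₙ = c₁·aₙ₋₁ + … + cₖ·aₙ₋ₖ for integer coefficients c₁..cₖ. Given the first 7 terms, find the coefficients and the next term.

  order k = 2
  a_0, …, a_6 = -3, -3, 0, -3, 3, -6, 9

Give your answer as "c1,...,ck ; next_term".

  a_2 = -1·-3 + 1·-3 = 0
  a_3 = -1·0 + 1·-3 = -3
  a_4 = -1·-3 + 1·0 = 3
  a_5 = -1·3 + 1·-3 = -6
  a_6 = -1·-6 + 1·3 = 9
  a_7 = -1·9 + 1·-6 = -15

-1,1 ; -15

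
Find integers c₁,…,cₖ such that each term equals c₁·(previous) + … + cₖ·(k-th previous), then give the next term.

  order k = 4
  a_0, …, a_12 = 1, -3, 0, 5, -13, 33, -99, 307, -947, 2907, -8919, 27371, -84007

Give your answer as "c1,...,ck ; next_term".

-3,0,0,2 ; 257835

  a_4 = -3·5 + 0·0 + 0·-3 + 2·1 = -13
  a_5 = -3·-13 + 0·5 + 0·0 + 2·-3 = 33
  a_6 = -3·33 + 0·-13 + 0·5 + 2·0 = -99
  a_7 = -3·-99 + 0·33 + 0·-13 + 2·5 = 307
  a_8 = -3·307 + 0·-99 + 0·33 + 2·-13 = -947
  a_9 = -3·-947 + 0·307 + 0·-99 + 2·33 = 2907
  a_10 = -3·2907 + 0·-947 + 0·307 + 2·-99 = -8919
  a_11 = -3·-8919 + 0·2907 + 0·-947 + 2·307 = 27371
  a_12 = -3·27371 + 0·-8919 + 0·2907 + 2·-947 = -84007
  a_13 = -3·-84007 + 0·27371 + 0·-8919 + 2·2907 = 257835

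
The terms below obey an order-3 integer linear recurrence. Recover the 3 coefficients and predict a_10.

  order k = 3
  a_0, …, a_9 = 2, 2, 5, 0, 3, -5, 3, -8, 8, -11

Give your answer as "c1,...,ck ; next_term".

  a_3 = 0·5 + 1·2 + -1·2 = 0
  a_4 = 0·0 + 1·5 + -1·2 = 3
  a_5 = 0·3 + 1·0 + -1·5 = -5
  a_6 = 0·-5 + 1·3 + -1·0 = 3
  a_7 = 0·3 + 1·-5 + -1·3 = -8
  a_8 = 0·-8 + 1·3 + -1·-5 = 8
  a_9 = 0·8 + 1·-8 + -1·3 = -11
  a_10 = 0·-11 + 1·8 + -1·-8 = 16

0,1,-1 ; 16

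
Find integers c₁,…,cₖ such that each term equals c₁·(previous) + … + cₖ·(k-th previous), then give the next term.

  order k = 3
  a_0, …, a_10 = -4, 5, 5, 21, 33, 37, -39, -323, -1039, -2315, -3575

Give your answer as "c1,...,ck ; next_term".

3,-2,-4 ; -1939

  a_3 = 3·5 + -2·5 + -4·-4 = 21
  a_4 = 3·21 + -2·5 + -4·5 = 33
  a_5 = 3·33 + -2·21 + -4·5 = 37
  a_6 = 3·37 + -2·33 + -4·21 = -39
  a_7 = 3·-39 + -2·37 + -4·33 = -323
  a_8 = 3·-323 + -2·-39 + -4·37 = -1039
  a_9 = 3·-1039 + -2·-323 + -4·-39 = -2315
  a_10 = 3·-2315 + -2·-1039 + -4·-323 = -3575
  a_11 = 3·-3575 + -2·-2315 + -4·-1039 = -1939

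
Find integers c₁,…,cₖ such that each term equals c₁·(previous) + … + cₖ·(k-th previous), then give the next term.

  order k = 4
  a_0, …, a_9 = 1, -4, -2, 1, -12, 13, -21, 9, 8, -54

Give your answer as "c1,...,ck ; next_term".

  a_4 = -1·1 + 1·-2 + 2·-4 + -1·1 = -12
  a_5 = -1·-12 + 1·1 + 2·-2 + -1·-4 = 13
  a_6 = -1·13 + 1·-12 + 2·1 + -1·-2 = -21
  a_7 = -1·-21 + 1·13 + 2·-12 + -1·1 = 9
  a_8 = -1·9 + 1·-21 + 2·13 + -1·-12 = 8
  a_9 = -1·8 + 1·9 + 2·-21 + -1·13 = -54
  a_10 = -1·-54 + 1·8 + 2·9 + -1·-21 = 101

-1,1,2,-1 ; 101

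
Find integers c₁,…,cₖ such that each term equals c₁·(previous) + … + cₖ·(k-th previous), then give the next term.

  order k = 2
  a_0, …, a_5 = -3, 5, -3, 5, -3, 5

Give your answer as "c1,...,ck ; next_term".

0,1 ; -3

  a_2 = 0·5 + 1·-3 = -3
  a_3 = 0·-3 + 1·5 = 5
  a_4 = 0·5 + 1·-3 = -3
  a_5 = 0·-3 + 1·5 = 5
  a_6 = 0·5 + 1·-3 = -3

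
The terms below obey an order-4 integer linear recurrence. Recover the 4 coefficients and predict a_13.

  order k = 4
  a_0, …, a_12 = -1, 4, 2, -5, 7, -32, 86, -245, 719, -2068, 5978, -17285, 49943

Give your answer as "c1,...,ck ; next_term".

  a_4 = -2·-5 + 2·2 + -2·4 + -1·-1 = 7
  a_5 = -2·7 + 2·-5 + -2·2 + -1·4 = -32
  a_6 = -2·-32 + 2·7 + -2·-5 + -1·2 = 86
  a_7 = -2·86 + 2·-32 + -2·7 + -1·-5 = -245
  a_8 = -2·-245 + 2·86 + -2·-32 + -1·7 = 719
  a_9 = -2·719 + 2·-245 + -2·86 + -1·-32 = -2068
  a_10 = -2·-2068 + 2·719 + -2·-245 + -1·86 = 5978
  a_11 = -2·5978 + 2·-2068 + -2·719 + -1·-245 = -17285
  a_12 = -2·-17285 + 2·5978 + -2·-2068 + -1·719 = 49943
  a_13 = -2·49943 + 2·-17285 + -2·5978 + -1·-2068 = -144344

-2,2,-2,-1 ; -144344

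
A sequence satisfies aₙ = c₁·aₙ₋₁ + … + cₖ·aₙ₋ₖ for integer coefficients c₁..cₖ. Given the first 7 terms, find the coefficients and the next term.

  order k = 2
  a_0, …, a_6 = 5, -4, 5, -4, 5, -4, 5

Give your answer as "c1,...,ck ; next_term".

  a_2 = 0·-4 + 1·5 = 5
  a_3 = 0·5 + 1·-4 = -4
  a_4 = 0·-4 + 1·5 = 5
  a_5 = 0·5 + 1·-4 = -4
  a_6 = 0·-4 + 1·5 = 5
  a_7 = 0·5 + 1·-4 = -4

0,1 ; -4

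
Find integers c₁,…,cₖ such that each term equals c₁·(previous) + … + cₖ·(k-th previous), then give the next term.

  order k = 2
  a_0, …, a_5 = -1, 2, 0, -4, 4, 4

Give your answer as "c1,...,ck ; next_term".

-1,-2 ; -12

  a_2 = -1·2 + -2·-1 = 0
  a_3 = -1·0 + -2·2 = -4
  a_4 = -1·-4 + -2·0 = 4
  a_5 = -1·4 + -2·-4 = 4
  a_6 = -1·4 + -2·4 = -12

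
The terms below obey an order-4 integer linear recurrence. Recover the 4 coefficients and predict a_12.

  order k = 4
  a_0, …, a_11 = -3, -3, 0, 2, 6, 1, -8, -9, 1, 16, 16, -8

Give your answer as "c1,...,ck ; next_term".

0,-1,-1,-1 ; -33

  a_4 = 0·2 + -1·0 + -1·-3 + -1·-3 = 6
  a_5 = 0·6 + -1·2 + -1·0 + -1·-3 = 1
  a_6 = 0·1 + -1·6 + -1·2 + -1·0 = -8
  a_7 = 0·-8 + -1·1 + -1·6 + -1·2 = -9
  a_8 = 0·-9 + -1·-8 + -1·1 + -1·6 = 1
  a_9 = 0·1 + -1·-9 + -1·-8 + -1·1 = 16
  a_10 = 0·16 + -1·1 + -1·-9 + -1·-8 = 16
  a_11 = 0·16 + -1·16 + -1·1 + -1·-9 = -8
  a_12 = 0·-8 + -1·16 + -1·16 + -1·1 = -33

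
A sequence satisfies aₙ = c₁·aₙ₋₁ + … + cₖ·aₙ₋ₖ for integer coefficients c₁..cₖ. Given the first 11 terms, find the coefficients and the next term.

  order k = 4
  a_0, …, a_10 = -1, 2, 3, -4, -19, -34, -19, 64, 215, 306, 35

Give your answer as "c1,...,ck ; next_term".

2,-2,-2,1 ; -908

  a_4 = 2·-4 + -2·3 + -2·2 + 1·-1 = -19
  a_5 = 2·-19 + -2·-4 + -2·3 + 1·2 = -34
  a_6 = 2·-34 + -2·-19 + -2·-4 + 1·3 = -19
  a_7 = 2·-19 + -2·-34 + -2·-19 + 1·-4 = 64
  a_8 = 2·64 + -2·-19 + -2·-34 + 1·-19 = 215
  a_9 = 2·215 + -2·64 + -2·-19 + 1·-34 = 306
  a_10 = 2·306 + -2·215 + -2·64 + 1·-19 = 35
  a_11 = 2·35 + -2·306 + -2·215 + 1·64 = -908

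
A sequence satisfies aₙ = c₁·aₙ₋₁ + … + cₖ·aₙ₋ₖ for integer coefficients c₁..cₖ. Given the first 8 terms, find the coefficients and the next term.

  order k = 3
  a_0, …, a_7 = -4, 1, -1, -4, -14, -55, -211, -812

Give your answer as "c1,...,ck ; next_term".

  a_3 = 3·-1 + 3·1 + 1·-4 = -4
  a_4 = 3·-4 + 3·-1 + 1·1 = -14
  a_5 = 3·-14 + 3·-4 + 1·-1 = -55
  a_6 = 3·-55 + 3·-14 + 1·-4 = -211
  a_7 = 3·-211 + 3·-55 + 1·-14 = -812
  a_8 = 3·-812 + 3·-211 + 1·-55 = -3124

3,3,1 ; -3124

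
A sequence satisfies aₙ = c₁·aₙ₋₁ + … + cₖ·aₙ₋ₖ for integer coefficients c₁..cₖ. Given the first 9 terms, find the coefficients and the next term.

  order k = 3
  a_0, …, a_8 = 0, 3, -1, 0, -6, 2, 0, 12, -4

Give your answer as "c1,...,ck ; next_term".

0,0,-2 ; 0

  a_3 = 0·-1 + 0·3 + -2·0 = 0
  a_4 = 0·0 + 0·-1 + -2·3 = -6
  a_5 = 0·-6 + 0·0 + -2·-1 = 2
  a_6 = 0·2 + 0·-6 + -2·0 = 0
  a_7 = 0·0 + 0·2 + -2·-6 = 12
  a_8 = 0·12 + 0·0 + -2·2 = -4
  a_9 = 0·-4 + 0·12 + -2·0 = 0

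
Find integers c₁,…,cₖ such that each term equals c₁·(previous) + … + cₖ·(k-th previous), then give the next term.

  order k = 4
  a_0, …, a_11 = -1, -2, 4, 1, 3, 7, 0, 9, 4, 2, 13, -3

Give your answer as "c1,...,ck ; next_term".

0,1,1,-1 ; 11

  a_4 = 0·1 + 1·4 + 1·-2 + -1·-1 = 3
  a_5 = 0·3 + 1·1 + 1·4 + -1·-2 = 7
  a_6 = 0·7 + 1·3 + 1·1 + -1·4 = 0
  a_7 = 0·0 + 1·7 + 1·3 + -1·1 = 9
  a_8 = 0·9 + 1·0 + 1·7 + -1·3 = 4
  a_9 = 0·4 + 1·9 + 1·0 + -1·7 = 2
  a_10 = 0·2 + 1·4 + 1·9 + -1·0 = 13
  a_11 = 0·13 + 1·2 + 1·4 + -1·9 = -3
  a_12 = 0·-3 + 1·13 + 1·2 + -1·4 = 11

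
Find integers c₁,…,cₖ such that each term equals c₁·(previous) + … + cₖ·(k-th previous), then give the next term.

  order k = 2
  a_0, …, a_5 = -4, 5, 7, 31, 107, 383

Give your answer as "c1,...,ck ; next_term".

3,2 ; 1363

  a_2 = 3·5 + 2·-4 = 7
  a_3 = 3·7 + 2·5 = 31
  a_4 = 3·31 + 2·7 = 107
  a_5 = 3·107 + 2·31 = 383
  a_6 = 3·383 + 2·107 = 1363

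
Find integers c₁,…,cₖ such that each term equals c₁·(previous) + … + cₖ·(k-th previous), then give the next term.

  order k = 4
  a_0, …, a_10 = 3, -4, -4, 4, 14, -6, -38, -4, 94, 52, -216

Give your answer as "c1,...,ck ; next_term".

1,-2,1,2 ; -234

  a_4 = 1·4 + -2·-4 + 1·-4 + 2·3 = 14
  a_5 = 1·14 + -2·4 + 1·-4 + 2·-4 = -6
  a_6 = 1·-6 + -2·14 + 1·4 + 2·-4 = -38
  a_7 = 1·-38 + -2·-6 + 1·14 + 2·4 = -4
  a_8 = 1·-4 + -2·-38 + 1·-6 + 2·14 = 94
  a_9 = 1·94 + -2·-4 + 1·-38 + 2·-6 = 52
  a_10 = 1·52 + -2·94 + 1·-4 + 2·-38 = -216
  a_11 = 1·-216 + -2·52 + 1·94 + 2·-4 = -234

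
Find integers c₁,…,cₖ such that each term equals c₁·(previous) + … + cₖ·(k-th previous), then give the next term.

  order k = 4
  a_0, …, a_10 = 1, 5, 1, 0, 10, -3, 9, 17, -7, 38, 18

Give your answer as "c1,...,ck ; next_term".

  a_4 = 0·0 + 1·1 + 2·5 + -1·1 = 10
  a_5 = 0·10 + 1·0 + 2·1 + -1·5 = -3
  a_6 = 0·-3 + 1·10 + 2·0 + -1·1 = 9
  a_7 = 0·9 + 1·-3 + 2·10 + -1·0 = 17
  a_8 = 0·17 + 1·9 + 2·-3 + -1·10 = -7
  a_9 = 0·-7 + 1·17 + 2·9 + -1·-3 = 38
  a_10 = 0·38 + 1·-7 + 2·17 + -1·9 = 18
  a_11 = 0·18 + 1·38 + 2·-7 + -1·17 = 7

0,1,2,-1 ; 7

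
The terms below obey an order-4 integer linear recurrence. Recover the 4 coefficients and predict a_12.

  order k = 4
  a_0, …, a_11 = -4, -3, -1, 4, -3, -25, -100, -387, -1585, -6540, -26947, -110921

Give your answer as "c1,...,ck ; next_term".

  a_4 = 4·4 + 0·-1 + 1·-3 + 4·-4 = -3
  a_5 = 4·-3 + 0·4 + 1·-1 + 4·-3 = -25
  a_6 = 4·-25 + 0·-3 + 1·4 + 4·-1 = -100
  a_7 = 4·-100 + 0·-25 + 1·-3 + 4·4 = -387
  a_8 = 4·-387 + 0·-100 + 1·-25 + 4·-3 = -1585
  a_9 = 4·-1585 + 0·-387 + 1·-100 + 4·-25 = -6540
  a_10 = 4·-6540 + 0·-1585 + 1·-387 + 4·-100 = -26947
  a_11 = 4·-26947 + 0·-6540 + 1·-1585 + 4·-387 = -110921
  a_12 = 4·-110921 + 0·-26947 + 1·-6540 + 4·-1585 = -456564

4,0,1,4 ; -456564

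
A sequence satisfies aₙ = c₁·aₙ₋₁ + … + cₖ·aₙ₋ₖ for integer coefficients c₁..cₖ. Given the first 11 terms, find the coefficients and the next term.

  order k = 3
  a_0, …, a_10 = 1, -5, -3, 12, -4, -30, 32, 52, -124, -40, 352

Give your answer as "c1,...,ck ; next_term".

  a_3 = 0·-3 + -2·-5 + 2·1 = 12
  a_4 = 0·12 + -2·-3 + 2·-5 = -4
  a_5 = 0·-4 + -2·12 + 2·-3 = -30
  a_6 = 0·-30 + -2·-4 + 2·12 = 32
  a_7 = 0·32 + -2·-30 + 2·-4 = 52
  a_8 = 0·52 + -2·32 + 2·-30 = -124
  a_9 = 0·-124 + -2·52 + 2·32 = -40
  a_10 = 0·-40 + -2·-124 + 2·52 = 352
  a_11 = 0·352 + -2·-40 + 2·-124 = -168

0,-2,2 ; -168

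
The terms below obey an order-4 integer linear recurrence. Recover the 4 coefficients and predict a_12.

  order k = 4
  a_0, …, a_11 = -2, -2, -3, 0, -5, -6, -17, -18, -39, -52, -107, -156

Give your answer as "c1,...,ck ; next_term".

1,1,-1,2 ; -289

  a_4 = 1·0 + 1·-3 + -1·-2 + 2·-2 = -5
  a_5 = 1·-5 + 1·0 + -1·-3 + 2·-2 = -6
  a_6 = 1·-6 + 1·-5 + -1·0 + 2·-3 = -17
  a_7 = 1·-17 + 1·-6 + -1·-5 + 2·0 = -18
  a_8 = 1·-18 + 1·-17 + -1·-6 + 2·-5 = -39
  a_9 = 1·-39 + 1·-18 + -1·-17 + 2·-6 = -52
  a_10 = 1·-52 + 1·-39 + -1·-18 + 2·-17 = -107
  a_11 = 1·-107 + 1·-52 + -1·-39 + 2·-18 = -156
  a_12 = 1·-156 + 1·-107 + -1·-52 + 2·-39 = -289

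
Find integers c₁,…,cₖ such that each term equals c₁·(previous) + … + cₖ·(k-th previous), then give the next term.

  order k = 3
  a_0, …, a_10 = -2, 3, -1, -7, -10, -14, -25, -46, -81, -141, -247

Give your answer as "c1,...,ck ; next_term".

2,-1,1 ; -434

  a_3 = 2·-1 + -1·3 + 1·-2 = -7
  a_4 = 2·-7 + -1·-1 + 1·3 = -10
  a_5 = 2·-10 + -1·-7 + 1·-1 = -14
  a_6 = 2·-14 + -1·-10 + 1·-7 = -25
  a_7 = 2·-25 + -1·-14 + 1·-10 = -46
  a_8 = 2·-46 + -1·-25 + 1·-14 = -81
  a_9 = 2·-81 + -1·-46 + 1·-25 = -141
  a_10 = 2·-141 + -1·-81 + 1·-46 = -247
  a_11 = 2·-247 + -1·-141 + 1·-81 = -434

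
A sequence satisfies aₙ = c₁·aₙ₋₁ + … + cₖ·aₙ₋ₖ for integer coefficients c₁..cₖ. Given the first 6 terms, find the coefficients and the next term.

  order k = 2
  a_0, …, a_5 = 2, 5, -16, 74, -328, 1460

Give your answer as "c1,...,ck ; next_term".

  a_2 = -4·5 + 2·2 = -16
  a_3 = -4·-16 + 2·5 = 74
  a_4 = -4·74 + 2·-16 = -328
  a_5 = -4·-328 + 2·74 = 1460
  a_6 = -4·1460 + 2·-328 = -6496

-4,2 ; -6496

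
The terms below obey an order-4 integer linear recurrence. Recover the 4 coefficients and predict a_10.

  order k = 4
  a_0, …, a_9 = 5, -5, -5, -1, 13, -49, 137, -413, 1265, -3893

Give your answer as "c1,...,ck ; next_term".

  a_4 = -3·-1 + 0·-5 + 0·-5 + 2·5 = 13
  a_5 = -3·13 + 0·-1 + 0·-5 + 2·-5 = -49
  a_6 = -3·-49 + 0·13 + 0·-1 + 2·-5 = 137
  a_7 = -3·137 + 0·-49 + 0·13 + 2·-1 = -413
  a_8 = -3·-413 + 0·137 + 0·-49 + 2·13 = 1265
  a_9 = -3·1265 + 0·-413 + 0·137 + 2·-49 = -3893
  a_10 = -3·-3893 + 0·1265 + 0·-413 + 2·137 = 11953

-3,0,0,2 ; 11953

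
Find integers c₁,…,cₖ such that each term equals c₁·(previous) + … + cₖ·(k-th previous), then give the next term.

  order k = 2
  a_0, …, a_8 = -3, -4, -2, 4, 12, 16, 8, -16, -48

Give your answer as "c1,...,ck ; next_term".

  a_2 = 2·-4 + -2·-3 = -2
  a_3 = 2·-2 + -2·-4 = 4
  a_4 = 2·4 + -2·-2 = 12
  a_5 = 2·12 + -2·4 = 16
  a_6 = 2·16 + -2·12 = 8
  a_7 = 2·8 + -2·16 = -16
  a_8 = 2·-16 + -2·8 = -48
  a_9 = 2·-48 + -2·-16 = -64

2,-2 ; -64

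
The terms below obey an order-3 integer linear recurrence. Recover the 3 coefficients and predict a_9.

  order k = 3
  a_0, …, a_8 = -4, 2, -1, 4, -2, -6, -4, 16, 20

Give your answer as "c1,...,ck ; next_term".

0,-2,-2 ; -24

  a_3 = 0·-1 + -2·2 + -2·-4 = 4
  a_4 = 0·4 + -2·-1 + -2·2 = -2
  a_5 = 0·-2 + -2·4 + -2·-1 = -6
  a_6 = 0·-6 + -2·-2 + -2·4 = -4
  a_7 = 0·-4 + -2·-6 + -2·-2 = 16
  a_8 = 0·16 + -2·-4 + -2·-6 = 20
  a_9 = 0·20 + -2·16 + -2·-4 = -24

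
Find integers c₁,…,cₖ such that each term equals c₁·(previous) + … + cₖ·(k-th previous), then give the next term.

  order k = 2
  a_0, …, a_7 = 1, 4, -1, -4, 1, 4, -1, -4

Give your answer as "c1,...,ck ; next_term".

0,-1 ; 1

  a_2 = 0·4 + -1·1 = -1
  a_3 = 0·-1 + -1·4 = -4
  a_4 = 0·-4 + -1·-1 = 1
  a_5 = 0·1 + -1·-4 = 4
  a_6 = 0·4 + -1·1 = -1
  a_7 = 0·-1 + -1·4 = -4
  a_8 = 0·-4 + -1·-1 = 1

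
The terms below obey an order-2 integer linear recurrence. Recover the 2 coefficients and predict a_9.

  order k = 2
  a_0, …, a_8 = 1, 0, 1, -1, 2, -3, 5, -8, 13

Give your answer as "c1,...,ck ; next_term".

-1,1 ; -21

  a_2 = -1·0 + 1·1 = 1
  a_3 = -1·1 + 1·0 = -1
  a_4 = -1·-1 + 1·1 = 2
  a_5 = -1·2 + 1·-1 = -3
  a_6 = -1·-3 + 1·2 = 5
  a_7 = -1·5 + 1·-3 = -8
  a_8 = -1·-8 + 1·5 = 13
  a_9 = -1·13 + 1·-8 = -21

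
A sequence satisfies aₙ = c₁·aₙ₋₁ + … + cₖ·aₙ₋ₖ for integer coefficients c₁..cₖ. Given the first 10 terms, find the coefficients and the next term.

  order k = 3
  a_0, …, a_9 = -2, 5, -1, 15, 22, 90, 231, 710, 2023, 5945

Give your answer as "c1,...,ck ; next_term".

2,3,-1 ; 17249

  a_3 = 2·-1 + 3·5 + -1·-2 = 15
  a_4 = 2·15 + 3·-1 + -1·5 = 22
  a_5 = 2·22 + 3·15 + -1·-1 = 90
  a_6 = 2·90 + 3·22 + -1·15 = 231
  a_7 = 2·231 + 3·90 + -1·22 = 710
  a_8 = 2·710 + 3·231 + -1·90 = 2023
  a_9 = 2·2023 + 3·710 + -1·231 = 5945
  a_10 = 2·5945 + 3·2023 + -1·710 = 17249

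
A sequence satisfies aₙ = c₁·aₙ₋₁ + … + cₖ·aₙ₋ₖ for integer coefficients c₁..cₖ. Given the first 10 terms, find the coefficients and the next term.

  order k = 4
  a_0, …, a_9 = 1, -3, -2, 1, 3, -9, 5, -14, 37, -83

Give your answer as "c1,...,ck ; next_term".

  a_4 = -1·1 + 1·-2 + -1·-3 + 3·1 = 3
  a_5 = -1·3 + 1·1 + -1·-2 + 3·-3 = -9
  a_6 = -1·-9 + 1·3 + -1·1 + 3·-2 = 5
  a_7 = -1·5 + 1·-9 + -1·3 + 3·1 = -14
  a_8 = -1·-14 + 1·5 + -1·-9 + 3·3 = 37
  a_9 = -1·37 + 1·-14 + -1·5 + 3·-9 = -83
  a_10 = -1·-83 + 1·37 + -1·-14 + 3·5 = 149

-1,1,-1,3 ; 149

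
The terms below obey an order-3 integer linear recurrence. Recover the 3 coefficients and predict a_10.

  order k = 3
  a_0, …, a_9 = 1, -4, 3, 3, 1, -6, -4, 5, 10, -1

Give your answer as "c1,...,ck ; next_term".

  a_3 = 0·3 + -1·-4 + -1·1 = 3
  a_4 = 0·3 + -1·3 + -1·-4 = 1
  a_5 = 0·1 + -1·3 + -1·3 = -6
  a_6 = 0·-6 + -1·1 + -1·3 = -4
  a_7 = 0·-4 + -1·-6 + -1·1 = 5
  a_8 = 0·5 + -1·-4 + -1·-6 = 10
  a_9 = 0·10 + -1·5 + -1·-4 = -1
  a_10 = 0·-1 + -1·10 + -1·5 = -15

0,-1,-1 ; -15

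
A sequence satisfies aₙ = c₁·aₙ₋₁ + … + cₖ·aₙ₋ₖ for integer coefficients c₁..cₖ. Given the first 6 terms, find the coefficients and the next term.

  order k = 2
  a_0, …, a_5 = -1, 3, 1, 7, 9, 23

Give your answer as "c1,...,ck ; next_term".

1,2 ; 41

  a_2 = 1·3 + 2·-1 = 1
  a_3 = 1·1 + 2·3 = 7
  a_4 = 1·7 + 2·1 = 9
  a_5 = 1·9 + 2·7 = 23
  a_6 = 1·23 + 2·9 = 41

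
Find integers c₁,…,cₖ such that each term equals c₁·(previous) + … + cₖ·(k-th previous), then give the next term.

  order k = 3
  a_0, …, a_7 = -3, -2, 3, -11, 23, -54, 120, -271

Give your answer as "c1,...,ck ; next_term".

  a_3 = -2·3 + 1·-2 + 1·-3 = -11
  a_4 = -2·-11 + 1·3 + 1·-2 = 23
  a_5 = -2·23 + 1·-11 + 1·3 = -54
  a_6 = -2·-54 + 1·23 + 1·-11 = 120
  a_7 = -2·120 + 1·-54 + 1·23 = -271
  a_8 = -2·-271 + 1·120 + 1·-54 = 608

-2,1,1 ; 608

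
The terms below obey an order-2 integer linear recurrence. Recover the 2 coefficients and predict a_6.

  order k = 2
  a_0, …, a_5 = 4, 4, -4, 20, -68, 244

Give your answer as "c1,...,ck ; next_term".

  a_2 = -3·4 + 2·4 = -4
  a_3 = -3·-4 + 2·4 = 20
  a_4 = -3·20 + 2·-4 = -68
  a_5 = -3·-68 + 2·20 = 244
  a_6 = -3·244 + 2·-68 = -868

-3,2 ; -868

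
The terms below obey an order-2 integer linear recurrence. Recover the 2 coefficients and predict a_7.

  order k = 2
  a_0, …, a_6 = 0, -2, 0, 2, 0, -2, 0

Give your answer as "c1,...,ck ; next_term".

  a_2 = 0·-2 + -1·0 = 0
  a_3 = 0·0 + -1·-2 = 2
  a_4 = 0·2 + -1·0 = 0
  a_5 = 0·0 + -1·2 = -2
  a_6 = 0·-2 + -1·0 = 0
  a_7 = 0·0 + -1·-2 = 2

0,-1 ; 2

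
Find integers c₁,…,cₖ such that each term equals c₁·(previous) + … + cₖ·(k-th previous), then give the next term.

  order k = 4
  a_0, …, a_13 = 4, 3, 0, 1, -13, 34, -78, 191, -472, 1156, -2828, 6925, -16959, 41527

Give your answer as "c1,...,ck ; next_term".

  a_4 = -3·1 + -2·0 + -2·3 + -1·4 = -13
  a_5 = -3·-13 + -2·1 + -2·0 + -1·3 = 34
  a_6 = -3·34 + -2·-13 + -2·1 + -1·0 = -78
  a_7 = -3·-78 + -2·34 + -2·-13 + -1·1 = 191
  a_8 = -3·191 + -2·-78 + -2·34 + -1·-13 = -472
  a_9 = -3·-472 + -2·191 + -2·-78 + -1·34 = 1156
  a_10 = -3·1156 + -2·-472 + -2·191 + -1·-78 = -2828
  a_11 = -3·-2828 + -2·1156 + -2·-472 + -1·191 = 6925
  a_12 = -3·6925 + -2·-2828 + -2·1156 + -1·-472 = -16959
  a_13 = -3·-16959 + -2·6925 + -2·-2828 + -1·1156 = 41527
  a_14 = -3·41527 + -2·-16959 + -2·6925 + -1·-2828 = -101685

-3,-2,-2,-1 ; -101685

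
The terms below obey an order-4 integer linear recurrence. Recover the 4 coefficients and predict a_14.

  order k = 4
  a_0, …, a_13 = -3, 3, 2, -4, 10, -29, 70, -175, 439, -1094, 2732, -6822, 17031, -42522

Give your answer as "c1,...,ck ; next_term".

-2,1,-1,-1 ; 106165

  a_4 = -2·-4 + 1·2 + -1·3 + -1·-3 = 10
  a_5 = -2·10 + 1·-4 + -1·2 + -1·3 = -29
  a_6 = -2·-29 + 1·10 + -1·-4 + -1·2 = 70
  a_7 = -2·70 + 1·-29 + -1·10 + -1·-4 = -175
  a_8 = -2·-175 + 1·70 + -1·-29 + -1·10 = 439
  a_9 = -2·439 + 1·-175 + -1·70 + -1·-29 = -1094
  a_10 = -2·-1094 + 1·439 + -1·-175 + -1·70 = 2732
  a_11 = -2·2732 + 1·-1094 + -1·439 + -1·-175 = -6822
  a_12 = -2·-6822 + 1·2732 + -1·-1094 + -1·439 = 17031
  a_13 = -2·17031 + 1·-6822 + -1·2732 + -1·-1094 = -42522
  a_14 = -2·-42522 + 1·17031 + -1·-6822 + -1·2732 = 106165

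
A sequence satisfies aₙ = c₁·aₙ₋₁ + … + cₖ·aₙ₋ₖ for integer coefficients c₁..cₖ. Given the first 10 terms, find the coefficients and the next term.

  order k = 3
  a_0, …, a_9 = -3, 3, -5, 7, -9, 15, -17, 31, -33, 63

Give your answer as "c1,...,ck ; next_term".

  a_3 = 1·-5 + 2·3 + -2·-3 = 7
  a_4 = 1·7 + 2·-5 + -2·3 = -9
  a_5 = 1·-9 + 2·7 + -2·-5 = 15
  a_6 = 1·15 + 2·-9 + -2·7 = -17
  a_7 = 1·-17 + 2·15 + -2·-9 = 31
  a_8 = 1·31 + 2·-17 + -2·15 = -33
  a_9 = 1·-33 + 2·31 + -2·-17 = 63
  a_10 = 1·63 + 2·-33 + -2·31 = -65

1,2,-2 ; -65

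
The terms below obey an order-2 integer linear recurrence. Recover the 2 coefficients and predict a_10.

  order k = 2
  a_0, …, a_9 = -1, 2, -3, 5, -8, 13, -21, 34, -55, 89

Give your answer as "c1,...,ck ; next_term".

  a_2 = -1·2 + 1·-1 = -3
  a_3 = -1·-3 + 1·2 = 5
  a_4 = -1·5 + 1·-3 = -8
  a_5 = -1·-8 + 1·5 = 13
  a_6 = -1·13 + 1·-8 = -21
  a_7 = -1·-21 + 1·13 = 34
  a_8 = -1·34 + 1·-21 = -55
  a_9 = -1·-55 + 1·34 = 89
  a_10 = -1·89 + 1·-55 = -144

-1,1 ; -144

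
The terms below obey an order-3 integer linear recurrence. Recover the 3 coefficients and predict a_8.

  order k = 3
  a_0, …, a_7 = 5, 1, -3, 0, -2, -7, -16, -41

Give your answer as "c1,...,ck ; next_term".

2,1,1 ; -105

  a_3 = 2·-3 + 1·1 + 1·5 = 0
  a_4 = 2·0 + 1·-3 + 1·1 = -2
  a_5 = 2·-2 + 1·0 + 1·-3 = -7
  a_6 = 2·-7 + 1·-2 + 1·0 = -16
  a_7 = 2·-16 + 1·-7 + 1·-2 = -41
  a_8 = 2·-41 + 1·-16 + 1·-7 = -105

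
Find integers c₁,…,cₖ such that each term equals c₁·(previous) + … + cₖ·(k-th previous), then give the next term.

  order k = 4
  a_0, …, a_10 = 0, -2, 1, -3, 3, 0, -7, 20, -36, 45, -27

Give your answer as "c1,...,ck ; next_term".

-2,-1,1,-1 ; -47

  a_4 = -2·-3 + -1·1 + 1·-2 + -1·0 = 3
  a_5 = -2·3 + -1·-3 + 1·1 + -1·-2 = 0
  a_6 = -2·0 + -1·3 + 1·-3 + -1·1 = -7
  a_7 = -2·-7 + -1·0 + 1·3 + -1·-3 = 20
  a_8 = -2·20 + -1·-7 + 1·0 + -1·3 = -36
  a_9 = -2·-36 + -1·20 + 1·-7 + -1·0 = 45
  a_10 = -2·45 + -1·-36 + 1·20 + -1·-7 = -27
  a_11 = -2·-27 + -1·45 + 1·-36 + -1·20 = -47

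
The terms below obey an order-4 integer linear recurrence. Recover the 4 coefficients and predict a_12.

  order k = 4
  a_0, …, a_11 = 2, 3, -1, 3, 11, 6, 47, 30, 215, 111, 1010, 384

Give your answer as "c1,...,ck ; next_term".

  a_4 = -1·3 + 4·-1 + 4·3 + 3·2 = 11
  a_5 = -1·11 + 4·3 + 4·-1 + 3·3 = 6
  a_6 = -1·6 + 4·11 + 4·3 + 3·-1 = 47
  a_7 = -1·47 + 4·6 + 4·11 + 3·3 = 30
  a_8 = -1·30 + 4·47 + 4·6 + 3·11 = 215
  a_9 = -1·215 + 4·30 + 4·47 + 3·6 = 111
  a_10 = -1·111 + 4·215 + 4·30 + 3·47 = 1010
  a_11 = -1·1010 + 4·111 + 4·215 + 3·30 = 384
  a_12 = -1·384 + 4·1010 + 4·111 + 3·215 = 4745

-1,4,4,3 ; 4745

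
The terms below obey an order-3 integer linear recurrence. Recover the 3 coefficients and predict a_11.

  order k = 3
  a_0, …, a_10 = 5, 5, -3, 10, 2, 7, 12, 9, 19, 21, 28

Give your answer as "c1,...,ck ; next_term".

0,1,1 ; 40

  a_3 = 0·-3 + 1·5 + 1·5 = 10
  a_4 = 0·10 + 1·-3 + 1·5 = 2
  a_5 = 0·2 + 1·10 + 1·-3 = 7
  a_6 = 0·7 + 1·2 + 1·10 = 12
  a_7 = 0·12 + 1·7 + 1·2 = 9
  a_8 = 0·9 + 1·12 + 1·7 = 19
  a_9 = 0·19 + 1·9 + 1·12 = 21
  a_10 = 0·21 + 1·19 + 1·9 = 28
  a_11 = 0·28 + 1·21 + 1·19 = 40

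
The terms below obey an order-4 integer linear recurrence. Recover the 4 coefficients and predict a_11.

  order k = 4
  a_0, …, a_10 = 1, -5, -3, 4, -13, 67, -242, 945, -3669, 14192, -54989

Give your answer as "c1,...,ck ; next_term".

-3,3,-2,-2 ; 212991

  a_4 = -3·4 + 3·-3 + -2·-5 + -2·1 = -13
  a_5 = -3·-13 + 3·4 + -2·-3 + -2·-5 = 67
  a_6 = -3·67 + 3·-13 + -2·4 + -2·-3 = -242
  a_7 = -3·-242 + 3·67 + -2·-13 + -2·4 = 945
  a_8 = -3·945 + 3·-242 + -2·67 + -2·-13 = -3669
  a_9 = -3·-3669 + 3·945 + -2·-242 + -2·67 = 14192
  a_10 = -3·14192 + 3·-3669 + -2·945 + -2·-242 = -54989
  a_11 = -3·-54989 + 3·14192 + -2·-3669 + -2·945 = 212991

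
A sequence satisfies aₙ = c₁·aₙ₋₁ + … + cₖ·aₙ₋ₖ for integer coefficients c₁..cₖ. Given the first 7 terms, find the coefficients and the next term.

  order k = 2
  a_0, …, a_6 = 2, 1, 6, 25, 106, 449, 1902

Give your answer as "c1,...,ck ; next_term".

  a_2 = 4·1 + 1·2 = 6
  a_3 = 4·6 + 1·1 = 25
  a_4 = 4·25 + 1·6 = 106
  a_5 = 4·106 + 1·25 = 449
  a_6 = 4·449 + 1·106 = 1902
  a_7 = 4·1902 + 1·449 = 8057

4,1 ; 8057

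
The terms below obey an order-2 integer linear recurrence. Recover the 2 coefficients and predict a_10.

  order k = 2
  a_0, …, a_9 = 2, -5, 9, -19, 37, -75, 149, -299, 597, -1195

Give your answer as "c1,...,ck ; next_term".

-1,2 ; 2389

  a_2 = -1·-5 + 2·2 = 9
  a_3 = -1·9 + 2·-5 = -19
  a_4 = -1·-19 + 2·9 = 37
  a_5 = -1·37 + 2·-19 = -75
  a_6 = -1·-75 + 2·37 = 149
  a_7 = -1·149 + 2·-75 = -299
  a_8 = -1·-299 + 2·149 = 597
  a_9 = -1·597 + 2·-299 = -1195
  a_10 = -1·-1195 + 2·597 = 2389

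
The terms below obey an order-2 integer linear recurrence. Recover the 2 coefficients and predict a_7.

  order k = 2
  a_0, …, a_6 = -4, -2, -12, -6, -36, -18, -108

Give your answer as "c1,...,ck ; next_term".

0,3 ; -54

  a_2 = 0·-2 + 3·-4 = -12
  a_3 = 0·-12 + 3·-2 = -6
  a_4 = 0·-6 + 3·-12 = -36
  a_5 = 0·-36 + 3·-6 = -18
  a_6 = 0·-18 + 3·-36 = -108
  a_7 = 0·-108 + 3·-18 = -54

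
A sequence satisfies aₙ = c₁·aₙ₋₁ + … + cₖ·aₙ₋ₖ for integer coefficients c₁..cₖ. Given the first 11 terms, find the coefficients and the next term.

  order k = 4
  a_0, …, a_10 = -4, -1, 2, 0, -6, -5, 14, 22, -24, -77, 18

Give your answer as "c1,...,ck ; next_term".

0,-2,-2,1 ; 224

  a_4 = 0·0 + -2·2 + -2·-1 + 1·-4 = -6
  a_5 = 0·-6 + -2·0 + -2·2 + 1·-1 = -5
  a_6 = 0·-5 + -2·-6 + -2·0 + 1·2 = 14
  a_7 = 0·14 + -2·-5 + -2·-6 + 1·0 = 22
  a_8 = 0·22 + -2·14 + -2·-5 + 1·-6 = -24
  a_9 = 0·-24 + -2·22 + -2·14 + 1·-5 = -77
  a_10 = 0·-77 + -2·-24 + -2·22 + 1·14 = 18
  a_11 = 0·18 + -2·-77 + -2·-24 + 1·22 = 224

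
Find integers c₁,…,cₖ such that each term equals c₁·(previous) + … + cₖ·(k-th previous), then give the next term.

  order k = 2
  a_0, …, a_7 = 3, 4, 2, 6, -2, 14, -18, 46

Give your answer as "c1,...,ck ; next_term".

-1,2 ; -82

  a_2 = -1·4 + 2·3 = 2
  a_3 = -1·2 + 2·4 = 6
  a_4 = -1·6 + 2·2 = -2
  a_5 = -1·-2 + 2·6 = 14
  a_6 = -1·14 + 2·-2 = -18
  a_7 = -1·-18 + 2·14 = 46
  a_8 = -1·46 + 2·-18 = -82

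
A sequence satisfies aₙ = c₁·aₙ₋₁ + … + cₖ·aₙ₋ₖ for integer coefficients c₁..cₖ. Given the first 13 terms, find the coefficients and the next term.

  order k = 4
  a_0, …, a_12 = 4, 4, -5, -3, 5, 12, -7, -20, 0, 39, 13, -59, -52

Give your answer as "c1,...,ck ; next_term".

0,-1,-1,1 ; 85

  a_4 = 0·-3 + -1·-5 + -1·4 + 1·4 = 5
  a_5 = 0·5 + -1·-3 + -1·-5 + 1·4 = 12
  a_6 = 0·12 + -1·5 + -1·-3 + 1·-5 = -7
  a_7 = 0·-7 + -1·12 + -1·5 + 1·-3 = -20
  a_8 = 0·-20 + -1·-7 + -1·12 + 1·5 = 0
  a_9 = 0·0 + -1·-20 + -1·-7 + 1·12 = 39
  a_10 = 0·39 + -1·0 + -1·-20 + 1·-7 = 13
  a_11 = 0·13 + -1·39 + -1·0 + 1·-20 = -59
  a_12 = 0·-59 + -1·13 + -1·39 + 1·0 = -52
  a_13 = 0·-52 + -1·-59 + -1·13 + 1·39 = 85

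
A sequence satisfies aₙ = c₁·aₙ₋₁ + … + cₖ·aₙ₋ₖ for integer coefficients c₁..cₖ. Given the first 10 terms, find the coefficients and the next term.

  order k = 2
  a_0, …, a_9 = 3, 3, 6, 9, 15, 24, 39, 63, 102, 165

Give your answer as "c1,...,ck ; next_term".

1,1 ; 267

  a_2 = 1·3 + 1·3 = 6
  a_3 = 1·6 + 1·3 = 9
  a_4 = 1·9 + 1·6 = 15
  a_5 = 1·15 + 1·9 = 24
  a_6 = 1·24 + 1·15 = 39
  a_7 = 1·39 + 1·24 = 63
  a_8 = 1·63 + 1·39 = 102
  a_9 = 1·102 + 1·63 = 165
  a_10 = 1·165 + 1·102 = 267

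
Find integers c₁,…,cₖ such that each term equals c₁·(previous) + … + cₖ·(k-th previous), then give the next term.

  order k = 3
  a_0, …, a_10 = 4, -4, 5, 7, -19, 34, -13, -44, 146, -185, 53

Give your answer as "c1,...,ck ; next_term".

-1,0,3 ; 385

  a_3 = -1·5 + 0·-4 + 3·4 = 7
  a_4 = -1·7 + 0·5 + 3·-4 = -19
  a_5 = -1·-19 + 0·7 + 3·5 = 34
  a_6 = -1·34 + 0·-19 + 3·7 = -13
  a_7 = -1·-13 + 0·34 + 3·-19 = -44
  a_8 = -1·-44 + 0·-13 + 3·34 = 146
  a_9 = -1·146 + 0·-44 + 3·-13 = -185
  a_10 = -1·-185 + 0·146 + 3·-44 = 53
  a_11 = -1·53 + 0·-185 + 3·146 = 385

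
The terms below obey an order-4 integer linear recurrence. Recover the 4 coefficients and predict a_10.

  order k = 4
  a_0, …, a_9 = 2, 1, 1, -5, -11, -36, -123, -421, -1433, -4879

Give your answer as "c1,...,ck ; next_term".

3,1,1,1 ; -16614

  a_4 = 3·-5 + 1·1 + 1·1 + 1·2 = -11
  a_5 = 3·-11 + 1·-5 + 1·1 + 1·1 = -36
  a_6 = 3·-36 + 1·-11 + 1·-5 + 1·1 = -123
  a_7 = 3·-123 + 1·-36 + 1·-11 + 1·-5 = -421
  a_8 = 3·-421 + 1·-123 + 1·-36 + 1·-11 = -1433
  a_9 = 3·-1433 + 1·-421 + 1·-123 + 1·-36 = -4879
  a_10 = 3·-4879 + 1·-1433 + 1·-421 + 1·-123 = -16614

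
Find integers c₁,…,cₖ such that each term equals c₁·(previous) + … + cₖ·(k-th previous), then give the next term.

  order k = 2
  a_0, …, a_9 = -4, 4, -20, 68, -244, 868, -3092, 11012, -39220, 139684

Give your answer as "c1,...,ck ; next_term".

-3,2 ; -497492

  a_2 = -3·4 + 2·-4 = -20
  a_3 = -3·-20 + 2·4 = 68
  a_4 = -3·68 + 2·-20 = -244
  a_5 = -3·-244 + 2·68 = 868
  a_6 = -3·868 + 2·-244 = -3092
  a_7 = -3·-3092 + 2·868 = 11012
  a_8 = -3·11012 + 2·-3092 = -39220
  a_9 = -3·-39220 + 2·11012 = 139684
  a_10 = -3·139684 + 2·-39220 = -497492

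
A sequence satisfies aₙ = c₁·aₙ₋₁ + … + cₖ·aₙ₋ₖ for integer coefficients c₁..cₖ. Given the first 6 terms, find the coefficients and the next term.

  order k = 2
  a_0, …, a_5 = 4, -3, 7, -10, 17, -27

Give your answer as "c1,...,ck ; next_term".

-1,1 ; 44

  a_2 = -1·-3 + 1·4 = 7
  a_3 = -1·7 + 1·-3 = -10
  a_4 = -1·-10 + 1·7 = 17
  a_5 = -1·17 + 1·-10 = -27
  a_6 = -1·-27 + 1·17 = 44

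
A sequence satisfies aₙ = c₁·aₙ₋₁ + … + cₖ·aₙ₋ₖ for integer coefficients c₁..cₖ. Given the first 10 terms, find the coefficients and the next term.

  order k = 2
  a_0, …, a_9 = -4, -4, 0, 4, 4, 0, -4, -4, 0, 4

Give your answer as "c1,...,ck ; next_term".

  a_2 = 1·-4 + -1·-4 = 0
  a_3 = 1·0 + -1·-4 = 4
  a_4 = 1·4 + -1·0 = 4
  a_5 = 1·4 + -1·4 = 0
  a_6 = 1·0 + -1·4 = -4
  a_7 = 1·-4 + -1·0 = -4
  a_8 = 1·-4 + -1·-4 = 0
  a_9 = 1·0 + -1·-4 = 4
  a_10 = 1·4 + -1·0 = 4

1,-1 ; 4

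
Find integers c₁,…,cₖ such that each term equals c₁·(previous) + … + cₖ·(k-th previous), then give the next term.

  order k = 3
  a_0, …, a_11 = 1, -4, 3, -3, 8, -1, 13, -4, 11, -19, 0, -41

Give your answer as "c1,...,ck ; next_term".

  a_3 = 1·3 + 1·-4 + -2·1 = -3
  a_4 = 1·-3 + 1·3 + -2·-4 = 8
  a_5 = 1·8 + 1·-3 + -2·3 = -1
  a_6 = 1·-1 + 1·8 + -2·-3 = 13
  a_7 = 1·13 + 1·-1 + -2·8 = -4
  a_8 = 1·-4 + 1·13 + -2·-1 = 11
  a_9 = 1·11 + 1·-4 + -2·13 = -19
  a_10 = 1·-19 + 1·11 + -2·-4 = 0
  a_11 = 1·0 + 1·-19 + -2·11 = -41
  a_12 = 1·-41 + 1·0 + -2·-19 = -3

1,1,-2 ; -3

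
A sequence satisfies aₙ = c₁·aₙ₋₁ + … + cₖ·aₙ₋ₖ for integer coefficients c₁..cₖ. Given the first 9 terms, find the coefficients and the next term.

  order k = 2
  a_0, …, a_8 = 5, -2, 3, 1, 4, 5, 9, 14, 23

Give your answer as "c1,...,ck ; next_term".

  a_2 = 1·-2 + 1·5 = 3
  a_3 = 1·3 + 1·-2 = 1
  a_4 = 1·1 + 1·3 = 4
  a_5 = 1·4 + 1·1 = 5
  a_6 = 1·5 + 1·4 = 9
  a_7 = 1·9 + 1·5 = 14
  a_8 = 1·14 + 1·9 = 23
  a_9 = 1·23 + 1·14 = 37

1,1 ; 37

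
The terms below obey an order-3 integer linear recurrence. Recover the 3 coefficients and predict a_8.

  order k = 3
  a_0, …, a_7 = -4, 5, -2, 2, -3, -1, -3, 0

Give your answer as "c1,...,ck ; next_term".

  a_3 = 1·-2 + 0·5 + -1·-4 = 2
  a_4 = 1·2 + 0·-2 + -1·5 = -3
  a_5 = 1·-3 + 0·2 + -1·-2 = -1
  a_6 = 1·-1 + 0·-3 + -1·2 = -3
  a_7 = 1·-3 + 0·-1 + -1·-3 = 0
  a_8 = 1·0 + 0·-3 + -1·-1 = 1

1,0,-1 ; 1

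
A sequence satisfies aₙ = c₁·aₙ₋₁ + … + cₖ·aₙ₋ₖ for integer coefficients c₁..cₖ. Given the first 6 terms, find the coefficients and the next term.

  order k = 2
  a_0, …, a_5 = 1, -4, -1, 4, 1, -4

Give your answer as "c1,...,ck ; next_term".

0,-1 ; -1

  a_2 = 0·-4 + -1·1 = -1
  a_3 = 0·-1 + -1·-4 = 4
  a_4 = 0·4 + -1·-1 = 1
  a_5 = 0·1 + -1·4 = -4
  a_6 = 0·-4 + -1·1 = -1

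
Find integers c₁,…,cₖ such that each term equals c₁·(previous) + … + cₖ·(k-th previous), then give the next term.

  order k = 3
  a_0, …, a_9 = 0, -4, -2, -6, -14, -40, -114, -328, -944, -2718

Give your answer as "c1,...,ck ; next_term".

  a_3 = 3·-2 + 0·-4 + -1·0 = -6
  a_4 = 3·-6 + 0·-2 + -1·-4 = -14
  a_5 = 3·-14 + 0·-6 + -1·-2 = -40
  a_6 = 3·-40 + 0·-14 + -1·-6 = -114
  a_7 = 3·-114 + 0·-40 + -1·-14 = -328
  a_8 = 3·-328 + 0·-114 + -1·-40 = -944
  a_9 = 3·-944 + 0·-328 + -1·-114 = -2718
  a_10 = 3·-2718 + 0·-944 + -1·-328 = -7826

3,0,-1 ; -7826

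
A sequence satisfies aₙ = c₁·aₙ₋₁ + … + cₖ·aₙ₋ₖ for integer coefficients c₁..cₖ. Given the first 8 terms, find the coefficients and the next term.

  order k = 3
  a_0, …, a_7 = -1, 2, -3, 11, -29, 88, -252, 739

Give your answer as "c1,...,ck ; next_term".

-2,3,1 ; -2146

  a_3 = -2·-3 + 3·2 + 1·-1 = 11
  a_4 = -2·11 + 3·-3 + 1·2 = -29
  a_5 = -2·-29 + 3·11 + 1·-3 = 88
  a_6 = -2·88 + 3·-29 + 1·11 = -252
  a_7 = -2·-252 + 3·88 + 1·-29 = 739
  a_8 = -2·739 + 3·-252 + 1·88 = -2146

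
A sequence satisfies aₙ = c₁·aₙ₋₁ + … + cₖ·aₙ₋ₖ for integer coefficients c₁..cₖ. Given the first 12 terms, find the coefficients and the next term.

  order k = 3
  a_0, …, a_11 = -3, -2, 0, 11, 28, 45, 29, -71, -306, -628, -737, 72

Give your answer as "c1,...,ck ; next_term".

2,-1,-3 ; 2765

  a_3 = 2·0 + -1·-2 + -3·-3 = 11
  a_4 = 2·11 + -1·0 + -3·-2 = 28
  a_5 = 2·28 + -1·11 + -3·0 = 45
  a_6 = 2·45 + -1·28 + -3·11 = 29
  a_7 = 2·29 + -1·45 + -3·28 = -71
  a_8 = 2·-71 + -1·29 + -3·45 = -306
  a_9 = 2·-306 + -1·-71 + -3·29 = -628
  a_10 = 2·-628 + -1·-306 + -3·-71 = -737
  a_11 = 2·-737 + -1·-628 + -3·-306 = 72
  a_12 = 2·72 + -1·-737 + -3·-628 = 2765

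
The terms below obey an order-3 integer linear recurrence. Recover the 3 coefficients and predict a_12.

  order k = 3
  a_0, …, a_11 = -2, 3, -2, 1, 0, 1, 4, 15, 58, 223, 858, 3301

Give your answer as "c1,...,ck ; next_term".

  a_3 = 3·-2 + 3·3 + 1·-2 = 1
  a_4 = 3·1 + 3·-2 + 1·3 = 0
  a_5 = 3·0 + 3·1 + 1·-2 = 1
  a_6 = 3·1 + 3·0 + 1·1 = 4
  a_7 = 3·4 + 3·1 + 1·0 = 15
  a_8 = 3·15 + 3·4 + 1·1 = 58
  a_9 = 3·58 + 3·15 + 1·4 = 223
  a_10 = 3·223 + 3·58 + 1·15 = 858
  a_11 = 3·858 + 3·223 + 1·58 = 3301
  a_12 = 3·3301 + 3·858 + 1·223 = 12700

3,3,1 ; 12700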